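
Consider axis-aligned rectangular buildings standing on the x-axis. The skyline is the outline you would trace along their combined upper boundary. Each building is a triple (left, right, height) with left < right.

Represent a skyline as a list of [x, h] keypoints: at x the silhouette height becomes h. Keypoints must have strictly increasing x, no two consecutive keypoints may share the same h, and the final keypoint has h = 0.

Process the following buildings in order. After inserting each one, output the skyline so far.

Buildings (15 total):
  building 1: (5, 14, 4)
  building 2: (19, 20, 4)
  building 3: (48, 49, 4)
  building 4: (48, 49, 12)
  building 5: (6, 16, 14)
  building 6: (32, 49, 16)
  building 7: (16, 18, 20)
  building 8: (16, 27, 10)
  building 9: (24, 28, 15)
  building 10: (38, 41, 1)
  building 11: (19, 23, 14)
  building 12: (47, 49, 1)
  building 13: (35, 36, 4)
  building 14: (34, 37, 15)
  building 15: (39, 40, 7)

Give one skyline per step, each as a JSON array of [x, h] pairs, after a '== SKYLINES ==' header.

== SKYLINES ==
[[5,4],[14,0]]
[[5,4],[14,0],[19,4],[20,0]]
[[5,4],[14,0],[19,4],[20,0],[48,4],[49,0]]
[[5,4],[14,0],[19,4],[20,0],[48,12],[49,0]]
[[5,4],[6,14],[16,0],[19,4],[20,0],[48,12],[49,0]]
[[5,4],[6,14],[16,0],[19,4],[20,0],[32,16],[49,0]]
[[5,4],[6,14],[16,20],[18,0],[19,4],[20,0],[32,16],[49,0]]
[[5,4],[6,14],[16,20],[18,10],[27,0],[32,16],[49,0]]
[[5,4],[6,14],[16,20],[18,10],[24,15],[28,0],[32,16],[49,0]]
[[5,4],[6,14],[16,20],[18,10],[24,15],[28,0],[32,16],[49,0]]
[[5,4],[6,14],[16,20],[18,10],[19,14],[23,10],[24,15],[28,0],[32,16],[49,0]]
[[5,4],[6,14],[16,20],[18,10],[19,14],[23,10],[24,15],[28,0],[32,16],[49,0]]
[[5,4],[6,14],[16,20],[18,10],[19,14],[23,10],[24,15],[28,0],[32,16],[49,0]]
[[5,4],[6,14],[16,20],[18,10],[19,14],[23,10],[24,15],[28,0],[32,16],[49,0]]
[[5,4],[6,14],[16,20],[18,10],[19,14],[23,10],[24,15],[28,0],[32,16],[49,0]]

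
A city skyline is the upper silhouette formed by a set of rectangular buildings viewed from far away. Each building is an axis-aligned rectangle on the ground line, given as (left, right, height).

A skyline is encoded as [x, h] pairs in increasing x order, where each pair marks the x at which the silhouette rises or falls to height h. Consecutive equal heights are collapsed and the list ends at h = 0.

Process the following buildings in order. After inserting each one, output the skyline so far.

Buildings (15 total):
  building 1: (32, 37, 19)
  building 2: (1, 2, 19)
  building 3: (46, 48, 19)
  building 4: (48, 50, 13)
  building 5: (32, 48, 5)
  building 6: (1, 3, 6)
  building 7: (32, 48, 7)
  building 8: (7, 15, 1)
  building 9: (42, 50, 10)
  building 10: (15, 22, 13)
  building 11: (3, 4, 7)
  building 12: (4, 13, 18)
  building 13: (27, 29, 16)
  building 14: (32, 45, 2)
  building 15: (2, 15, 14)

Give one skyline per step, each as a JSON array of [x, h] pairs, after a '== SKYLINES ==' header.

== SKYLINES ==
[[32,19],[37,0]]
[[1,19],[2,0],[32,19],[37,0]]
[[1,19],[2,0],[32,19],[37,0],[46,19],[48,0]]
[[1,19],[2,0],[32,19],[37,0],[46,19],[48,13],[50,0]]
[[1,19],[2,0],[32,19],[37,5],[46,19],[48,13],[50,0]]
[[1,19],[2,6],[3,0],[32,19],[37,5],[46,19],[48,13],[50,0]]
[[1,19],[2,6],[3,0],[32,19],[37,7],[46,19],[48,13],[50,0]]
[[1,19],[2,6],[3,0],[7,1],[15,0],[32,19],[37,7],[46,19],[48,13],[50,0]]
[[1,19],[2,6],[3,0],[7,1],[15,0],[32,19],[37,7],[42,10],[46,19],[48,13],[50,0]]
[[1,19],[2,6],[3,0],[7,1],[15,13],[22,0],[32,19],[37,7],[42,10],[46,19],[48,13],[50,0]]
[[1,19],[2,6],[3,7],[4,0],[7,1],[15,13],[22,0],[32,19],[37,7],[42,10],[46,19],[48,13],[50,0]]
[[1,19],[2,6],[3,7],[4,18],[13,1],[15,13],[22,0],[32,19],[37,7],[42,10],[46,19],[48,13],[50,0]]
[[1,19],[2,6],[3,7],[4,18],[13,1],[15,13],[22,0],[27,16],[29,0],[32,19],[37,7],[42,10],[46,19],[48,13],[50,0]]
[[1,19],[2,6],[3,7],[4,18],[13,1],[15,13],[22,0],[27,16],[29,0],[32,19],[37,7],[42,10],[46,19],[48,13],[50,0]]
[[1,19],[2,14],[4,18],[13,14],[15,13],[22,0],[27,16],[29,0],[32,19],[37,7],[42,10],[46,19],[48,13],[50,0]]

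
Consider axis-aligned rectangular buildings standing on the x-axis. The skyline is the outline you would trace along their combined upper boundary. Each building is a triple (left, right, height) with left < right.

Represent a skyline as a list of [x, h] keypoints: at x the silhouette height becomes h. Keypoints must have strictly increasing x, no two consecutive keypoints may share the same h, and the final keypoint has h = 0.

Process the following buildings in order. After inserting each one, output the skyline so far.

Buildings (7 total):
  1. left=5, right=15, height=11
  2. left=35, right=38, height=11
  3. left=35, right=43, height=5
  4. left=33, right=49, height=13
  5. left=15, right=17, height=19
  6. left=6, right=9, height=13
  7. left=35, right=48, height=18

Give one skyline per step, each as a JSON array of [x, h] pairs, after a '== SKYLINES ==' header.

== SKYLINES ==
[[5,11],[15,0]]
[[5,11],[15,0],[35,11],[38,0]]
[[5,11],[15,0],[35,11],[38,5],[43,0]]
[[5,11],[15,0],[33,13],[49,0]]
[[5,11],[15,19],[17,0],[33,13],[49,0]]
[[5,11],[6,13],[9,11],[15,19],[17,0],[33,13],[49,0]]
[[5,11],[6,13],[9,11],[15,19],[17,0],[33,13],[35,18],[48,13],[49,0]]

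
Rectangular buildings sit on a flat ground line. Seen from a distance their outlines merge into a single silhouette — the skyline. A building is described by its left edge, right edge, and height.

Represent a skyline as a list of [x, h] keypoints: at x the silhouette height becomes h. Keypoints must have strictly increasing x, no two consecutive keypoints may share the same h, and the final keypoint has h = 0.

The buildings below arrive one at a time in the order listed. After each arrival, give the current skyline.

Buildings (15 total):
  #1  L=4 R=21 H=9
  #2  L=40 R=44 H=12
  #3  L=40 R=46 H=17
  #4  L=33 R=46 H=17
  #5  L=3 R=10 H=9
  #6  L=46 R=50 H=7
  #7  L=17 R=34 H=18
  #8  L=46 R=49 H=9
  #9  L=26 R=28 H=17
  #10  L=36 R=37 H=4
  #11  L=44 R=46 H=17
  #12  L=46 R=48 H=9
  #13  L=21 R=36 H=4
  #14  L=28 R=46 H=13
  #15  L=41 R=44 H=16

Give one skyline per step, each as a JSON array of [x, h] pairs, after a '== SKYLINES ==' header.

== SKYLINES ==
[[4,9],[21,0]]
[[4,9],[21,0],[40,12],[44,0]]
[[4,9],[21,0],[40,17],[46,0]]
[[4,9],[21,0],[33,17],[46,0]]
[[3,9],[21,0],[33,17],[46,0]]
[[3,9],[21,0],[33,17],[46,7],[50,0]]
[[3,9],[17,18],[34,17],[46,7],[50,0]]
[[3,9],[17,18],[34,17],[46,9],[49,7],[50,0]]
[[3,9],[17,18],[34,17],[46,9],[49,7],[50,0]]
[[3,9],[17,18],[34,17],[46,9],[49,7],[50,0]]
[[3,9],[17,18],[34,17],[46,9],[49,7],[50,0]]
[[3,9],[17,18],[34,17],[46,9],[49,7],[50,0]]
[[3,9],[17,18],[34,17],[46,9],[49,7],[50,0]]
[[3,9],[17,18],[34,17],[46,9],[49,7],[50,0]]
[[3,9],[17,18],[34,17],[46,9],[49,7],[50,0]]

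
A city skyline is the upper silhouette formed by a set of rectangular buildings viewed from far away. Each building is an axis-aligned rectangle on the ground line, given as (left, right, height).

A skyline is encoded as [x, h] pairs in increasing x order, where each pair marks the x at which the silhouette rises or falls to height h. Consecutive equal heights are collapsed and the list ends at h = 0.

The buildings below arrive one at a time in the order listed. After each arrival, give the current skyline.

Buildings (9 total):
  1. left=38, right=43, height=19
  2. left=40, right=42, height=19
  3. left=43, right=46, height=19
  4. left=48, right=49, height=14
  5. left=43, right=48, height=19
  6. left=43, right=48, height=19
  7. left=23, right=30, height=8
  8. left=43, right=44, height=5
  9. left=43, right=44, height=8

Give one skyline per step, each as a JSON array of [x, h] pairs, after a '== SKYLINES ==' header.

== SKYLINES ==
[[38,19],[43,0]]
[[38,19],[43,0]]
[[38,19],[46,0]]
[[38,19],[46,0],[48,14],[49,0]]
[[38,19],[48,14],[49,0]]
[[38,19],[48,14],[49,0]]
[[23,8],[30,0],[38,19],[48,14],[49,0]]
[[23,8],[30,0],[38,19],[48,14],[49,0]]
[[23,8],[30,0],[38,19],[48,14],[49,0]]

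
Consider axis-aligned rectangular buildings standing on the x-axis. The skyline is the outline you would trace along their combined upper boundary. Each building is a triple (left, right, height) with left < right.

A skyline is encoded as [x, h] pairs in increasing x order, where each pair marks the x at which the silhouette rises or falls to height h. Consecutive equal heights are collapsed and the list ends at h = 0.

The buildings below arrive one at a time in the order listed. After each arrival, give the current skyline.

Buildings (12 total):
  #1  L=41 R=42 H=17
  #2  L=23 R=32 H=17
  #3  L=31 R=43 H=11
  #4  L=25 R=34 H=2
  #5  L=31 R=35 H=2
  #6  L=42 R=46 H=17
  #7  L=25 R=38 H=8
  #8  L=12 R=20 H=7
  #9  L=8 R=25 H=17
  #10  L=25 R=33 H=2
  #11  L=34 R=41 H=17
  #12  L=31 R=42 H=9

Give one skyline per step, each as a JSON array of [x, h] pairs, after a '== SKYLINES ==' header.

== SKYLINES ==
[[41,17],[42,0]]
[[23,17],[32,0],[41,17],[42,0]]
[[23,17],[32,11],[41,17],[42,11],[43,0]]
[[23,17],[32,11],[41,17],[42,11],[43,0]]
[[23,17],[32,11],[41,17],[42,11],[43,0]]
[[23,17],[32,11],[41,17],[46,0]]
[[23,17],[32,11],[41,17],[46,0]]
[[12,7],[20,0],[23,17],[32,11],[41,17],[46,0]]
[[8,17],[32,11],[41,17],[46,0]]
[[8,17],[32,11],[41,17],[46,0]]
[[8,17],[32,11],[34,17],[46,0]]
[[8,17],[32,11],[34,17],[46,0]]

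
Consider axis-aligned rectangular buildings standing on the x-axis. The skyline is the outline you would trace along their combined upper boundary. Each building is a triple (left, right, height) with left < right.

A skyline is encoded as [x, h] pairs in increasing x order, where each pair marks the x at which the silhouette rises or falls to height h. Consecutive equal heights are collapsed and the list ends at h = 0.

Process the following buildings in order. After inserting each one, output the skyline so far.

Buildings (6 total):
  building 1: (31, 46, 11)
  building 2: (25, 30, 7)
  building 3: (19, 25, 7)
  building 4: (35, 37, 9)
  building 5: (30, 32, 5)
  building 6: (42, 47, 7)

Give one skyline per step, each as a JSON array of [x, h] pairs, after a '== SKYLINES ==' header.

== SKYLINES ==
[[31,11],[46,0]]
[[25,7],[30,0],[31,11],[46,0]]
[[19,7],[30,0],[31,11],[46,0]]
[[19,7],[30,0],[31,11],[46,0]]
[[19,7],[30,5],[31,11],[46,0]]
[[19,7],[30,5],[31,11],[46,7],[47,0]]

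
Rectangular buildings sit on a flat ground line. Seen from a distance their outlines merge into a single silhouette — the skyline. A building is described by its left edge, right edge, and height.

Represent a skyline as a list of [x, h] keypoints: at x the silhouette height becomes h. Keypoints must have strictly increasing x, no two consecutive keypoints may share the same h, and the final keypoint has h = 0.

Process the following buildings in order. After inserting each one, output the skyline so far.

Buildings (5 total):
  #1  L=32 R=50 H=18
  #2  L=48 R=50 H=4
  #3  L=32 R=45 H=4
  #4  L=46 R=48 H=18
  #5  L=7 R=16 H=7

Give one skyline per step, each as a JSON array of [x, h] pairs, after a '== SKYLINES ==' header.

== SKYLINES ==
[[32,18],[50,0]]
[[32,18],[50,0]]
[[32,18],[50,0]]
[[32,18],[50,0]]
[[7,7],[16,0],[32,18],[50,0]]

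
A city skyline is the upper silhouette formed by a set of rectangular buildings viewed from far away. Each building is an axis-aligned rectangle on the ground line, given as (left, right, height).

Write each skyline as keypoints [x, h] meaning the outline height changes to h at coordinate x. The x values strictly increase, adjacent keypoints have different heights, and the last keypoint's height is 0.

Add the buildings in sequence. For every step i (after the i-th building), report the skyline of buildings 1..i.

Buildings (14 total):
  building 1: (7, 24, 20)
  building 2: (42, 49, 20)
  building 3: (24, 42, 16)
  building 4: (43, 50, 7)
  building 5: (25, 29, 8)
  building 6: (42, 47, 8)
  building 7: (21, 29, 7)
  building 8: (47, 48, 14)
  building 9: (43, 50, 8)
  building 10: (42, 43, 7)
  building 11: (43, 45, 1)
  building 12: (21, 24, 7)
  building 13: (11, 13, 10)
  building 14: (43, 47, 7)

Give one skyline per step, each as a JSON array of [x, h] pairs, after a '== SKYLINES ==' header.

== SKYLINES ==
[[7,20],[24,0]]
[[7,20],[24,0],[42,20],[49,0]]
[[7,20],[24,16],[42,20],[49,0]]
[[7,20],[24,16],[42,20],[49,7],[50,0]]
[[7,20],[24,16],[42,20],[49,7],[50,0]]
[[7,20],[24,16],[42,20],[49,7],[50,0]]
[[7,20],[24,16],[42,20],[49,7],[50,0]]
[[7,20],[24,16],[42,20],[49,7],[50,0]]
[[7,20],[24,16],[42,20],[49,8],[50,0]]
[[7,20],[24,16],[42,20],[49,8],[50,0]]
[[7,20],[24,16],[42,20],[49,8],[50,0]]
[[7,20],[24,16],[42,20],[49,8],[50,0]]
[[7,20],[24,16],[42,20],[49,8],[50,0]]
[[7,20],[24,16],[42,20],[49,8],[50,0]]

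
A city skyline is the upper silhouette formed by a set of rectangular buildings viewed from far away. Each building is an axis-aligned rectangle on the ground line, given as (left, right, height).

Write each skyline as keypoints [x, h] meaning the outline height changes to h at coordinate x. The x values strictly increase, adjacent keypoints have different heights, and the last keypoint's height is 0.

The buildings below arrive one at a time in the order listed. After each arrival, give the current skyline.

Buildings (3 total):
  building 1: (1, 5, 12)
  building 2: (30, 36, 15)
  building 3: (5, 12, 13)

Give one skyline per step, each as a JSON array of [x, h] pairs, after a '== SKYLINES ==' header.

== SKYLINES ==
[[1,12],[5,0]]
[[1,12],[5,0],[30,15],[36,0]]
[[1,12],[5,13],[12,0],[30,15],[36,0]]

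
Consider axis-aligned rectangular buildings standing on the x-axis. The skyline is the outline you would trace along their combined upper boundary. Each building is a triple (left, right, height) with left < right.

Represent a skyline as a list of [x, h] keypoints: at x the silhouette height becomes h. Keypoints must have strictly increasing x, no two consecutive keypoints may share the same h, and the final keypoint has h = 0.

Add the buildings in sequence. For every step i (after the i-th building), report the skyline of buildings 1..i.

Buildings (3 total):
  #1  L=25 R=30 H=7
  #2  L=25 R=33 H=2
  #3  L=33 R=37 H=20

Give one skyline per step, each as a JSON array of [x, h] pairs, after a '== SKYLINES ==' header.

== SKYLINES ==
[[25,7],[30,0]]
[[25,7],[30,2],[33,0]]
[[25,7],[30,2],[33,20],[37,0]]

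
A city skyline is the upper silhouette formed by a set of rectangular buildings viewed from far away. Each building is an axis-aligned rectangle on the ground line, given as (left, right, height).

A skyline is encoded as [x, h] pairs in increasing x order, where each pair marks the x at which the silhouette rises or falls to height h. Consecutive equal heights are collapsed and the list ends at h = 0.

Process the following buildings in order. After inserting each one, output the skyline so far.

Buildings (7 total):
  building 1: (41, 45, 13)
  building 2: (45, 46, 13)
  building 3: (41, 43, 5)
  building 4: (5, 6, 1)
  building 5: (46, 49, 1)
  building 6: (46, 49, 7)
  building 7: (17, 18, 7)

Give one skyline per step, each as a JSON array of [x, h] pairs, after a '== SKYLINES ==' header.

== SKYLINES ==
[[41,13],[45,0]]
[[41,13],[46,0]]
[[41,13],[46,0]]
[[5,1],[6,0],[41,13],[46,0]]
[[5,1],[6,0],[41,13],[46,1],[49,0]]
[[5,1],[6,0],[41,13],[46,7],[49,0]]
[[5,1],[6,0],[17,7],[18,0],[41,13],[46,7],[49,0]]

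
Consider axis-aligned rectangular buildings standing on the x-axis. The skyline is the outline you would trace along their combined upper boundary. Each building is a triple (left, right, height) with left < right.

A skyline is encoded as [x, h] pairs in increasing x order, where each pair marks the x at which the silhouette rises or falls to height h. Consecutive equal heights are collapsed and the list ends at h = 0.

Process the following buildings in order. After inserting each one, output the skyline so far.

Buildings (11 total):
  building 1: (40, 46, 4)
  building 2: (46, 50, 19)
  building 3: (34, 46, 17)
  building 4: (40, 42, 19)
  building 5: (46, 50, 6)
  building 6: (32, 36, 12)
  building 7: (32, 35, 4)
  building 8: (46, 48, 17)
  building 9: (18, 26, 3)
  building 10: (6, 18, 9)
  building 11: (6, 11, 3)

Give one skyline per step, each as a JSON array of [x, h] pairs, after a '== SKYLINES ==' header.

== SKYLINES ==
[[40,4],[46,0]]
[[40,4],[46,19],[50,0]]
[[34,17],[46,19],[50,0]]
[[34,17],[40,19],[42,17],[46,19],[50,0]]
[[34,17],[40,19],[42,17],[46,19],[50,0]]
[[32,12],[34,17],[40,19],[42,17],[46,19],[50,0]]
[[32,12],[34,17],[40,19],[42,17],[46,19],[50,0]]
[[32,12],[34,17],[40,19],[42,17],[46,19],[50,0]]
[[18,3],[26,0],[32,12],[34,17],[40,19],[42,17],[46,19],[50,0]]
[[6,9],[18,3],[26,0],[32,12],[34,17],[40,19],[42,17],[46,19],[50,0]]
[[6,9],[18,3],[26,0],[32,12],[34,17],[40,19],[42,17],[46,19],[50,0]]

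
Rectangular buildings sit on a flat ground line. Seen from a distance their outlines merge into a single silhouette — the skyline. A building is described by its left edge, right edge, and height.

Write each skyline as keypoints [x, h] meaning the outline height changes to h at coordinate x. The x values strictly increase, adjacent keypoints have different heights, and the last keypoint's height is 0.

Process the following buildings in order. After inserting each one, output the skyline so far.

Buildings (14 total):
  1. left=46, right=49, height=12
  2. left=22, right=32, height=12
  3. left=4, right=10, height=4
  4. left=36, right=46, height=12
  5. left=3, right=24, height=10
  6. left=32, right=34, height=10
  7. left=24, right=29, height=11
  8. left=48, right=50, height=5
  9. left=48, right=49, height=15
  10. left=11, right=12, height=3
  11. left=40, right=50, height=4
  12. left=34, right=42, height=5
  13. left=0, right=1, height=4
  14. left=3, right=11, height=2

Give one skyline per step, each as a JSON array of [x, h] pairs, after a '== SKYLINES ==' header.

== SKYLINES ==
[[46,12],[49,0]]
[[22,12],[32,0],[46,12],[49,0]]
[[4,4],[10,0],[22,12],[32,0],[46,12],[49,0]]
[[4,4],[10,0],[22,12],[32,0],[36,12],[49,0]]
[[3,10],[22,12],[32,0],[36,12],[49,0]]
[[3,10],[22,12],[32,10],[34,0],[36,12],[49,0]]
[[3,10],[22,12],[32,10],[34,0],[36,12],[49,0]]
[[3,10],[22,12],[32,10],[34,0],[36,12],[49,5],[50,0]]
[[3,10],[22,12],[32,10],[34,0],[36,12],[48,15],[49,5],[50,0]]
[[3,10],[22,12],[32,10],[34,0],[36,12],[48,15],[49,5],[50,0]]
[[3,10],[22,12],[32,10],[34,0],[36,12],[48,15],[49,5],[50,0]]
[[3,10],[22,12],[32,10],[34,5],[36,12],[48,15],[49,5],[50,0]]
[[0,4],[1,0],[3,10],[22,12],[32,10],[34,5],[36,12],[48,15],[49,5],[50,0]]
[[0,4],[1,0],[3,10],[22,12],[32,10],[34,5],[36,12],[48,15],[49,5],[50,0]]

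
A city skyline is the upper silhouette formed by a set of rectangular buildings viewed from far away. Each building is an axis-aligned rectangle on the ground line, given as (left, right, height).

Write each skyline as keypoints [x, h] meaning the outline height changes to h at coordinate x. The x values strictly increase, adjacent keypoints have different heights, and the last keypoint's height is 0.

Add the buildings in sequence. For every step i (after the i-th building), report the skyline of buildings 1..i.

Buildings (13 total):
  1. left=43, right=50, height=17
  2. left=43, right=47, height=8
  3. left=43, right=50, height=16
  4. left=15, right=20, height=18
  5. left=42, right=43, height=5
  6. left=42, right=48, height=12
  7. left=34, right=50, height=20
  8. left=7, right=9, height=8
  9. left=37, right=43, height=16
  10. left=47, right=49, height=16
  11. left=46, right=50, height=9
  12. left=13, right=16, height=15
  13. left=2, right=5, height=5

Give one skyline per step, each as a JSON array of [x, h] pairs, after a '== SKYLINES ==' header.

== SKYLINES ==
[[43,17],[50,0]]
[[43,17],[50,0]]
[[43,17],[50,0]]
[[15,18],[20,0],[43,17],[50,0]]
[[15,18],[20,0],[42,5],[43,17],[50,0]]
[[15,18],[20,0],[42,12],[43,17],[50,0]]
[[15,18],[20,0],[34,20],[50,0]]
[[7,8],[9,0],[15,18],[20,0],[34,20],[50,0]]
[[7,8],[9,0],[15,18],[20,0],[34,20],[50,0]]
[[7,8],[9,0],[15,18],[20,0],[34,20],[50,0]]
[[7,8],[9,0],[15,18],[20,0],[34,20],[50,0]]
[[7,8],[9,0],[13,15],[15,18],[20,0],[34,20],[50,0]]
[[2,5],[5,0],[7,8],[9,0],[13,15],[15,18],[20,0],[34,20],[50,0]]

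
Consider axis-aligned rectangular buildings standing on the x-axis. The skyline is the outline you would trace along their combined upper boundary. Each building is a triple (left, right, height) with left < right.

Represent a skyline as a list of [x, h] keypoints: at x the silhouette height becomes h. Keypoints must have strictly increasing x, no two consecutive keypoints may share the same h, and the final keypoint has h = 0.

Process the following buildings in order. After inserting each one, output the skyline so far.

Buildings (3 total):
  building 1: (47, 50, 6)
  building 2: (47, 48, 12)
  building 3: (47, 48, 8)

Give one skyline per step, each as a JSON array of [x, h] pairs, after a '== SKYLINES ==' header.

== SKYLINES ==
[[47,6],[50,0]]
[[47,12],[48,6],[50,0]]
[[47,12],[48,6],[50,0]]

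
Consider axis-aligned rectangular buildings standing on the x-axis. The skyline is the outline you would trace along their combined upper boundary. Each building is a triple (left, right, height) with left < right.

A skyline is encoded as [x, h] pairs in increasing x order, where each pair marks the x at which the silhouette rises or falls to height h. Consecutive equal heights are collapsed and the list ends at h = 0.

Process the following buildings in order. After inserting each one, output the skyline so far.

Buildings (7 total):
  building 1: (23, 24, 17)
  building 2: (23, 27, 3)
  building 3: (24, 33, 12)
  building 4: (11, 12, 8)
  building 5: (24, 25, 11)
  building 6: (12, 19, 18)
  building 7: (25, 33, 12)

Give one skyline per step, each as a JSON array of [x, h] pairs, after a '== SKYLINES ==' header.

== SKYLINES ==
[[23,17],[24,0]]
[[23,17],[24,3],[27,0]]
[[23,17],[24,12],[33,0]]
[[11,8],[12,0],[23,17],[24,12],[33,0]]
[[11,8],[12,0],[23,17],[24,12],[33,0]]
[[11,8],[12,18],[19,0],[23,17],[24,12],[33,0]]
[[11,8],[12,18],[19,0],[23,17],[24,12],[33,0]]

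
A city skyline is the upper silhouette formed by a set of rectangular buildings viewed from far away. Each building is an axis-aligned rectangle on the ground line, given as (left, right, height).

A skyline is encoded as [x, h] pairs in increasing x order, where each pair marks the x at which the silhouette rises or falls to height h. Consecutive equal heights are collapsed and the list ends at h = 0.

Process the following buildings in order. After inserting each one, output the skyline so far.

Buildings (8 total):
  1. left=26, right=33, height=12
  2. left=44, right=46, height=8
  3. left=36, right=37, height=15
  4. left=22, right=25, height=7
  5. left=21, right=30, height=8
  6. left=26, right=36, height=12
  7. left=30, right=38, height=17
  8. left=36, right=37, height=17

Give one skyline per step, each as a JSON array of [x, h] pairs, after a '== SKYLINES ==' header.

== SKYLINES ==
[[26,12],[33,0]]
[[26,12],[33,0],[44,8],[46,0]]
[[26,12],[33,0],[36,15],[37,0],[44,8],[46,0]]
[[22,7],[25,0],[26,12],[33,0],[36,15],[37,0],[44,8],[46,0]]
[[21,8],[26,12],[33,0],[36,15],[37,0],[44,8],[46,0]]
[[21,8],[26,12],[36,15],[37,0],[44,8],[46,0]]
[[21,8],[26,12],[30,17],[38,0],[44,8],[46,0]]
[[21,8],[26,12],[30,17],[38,0],[44,8],[46,0]]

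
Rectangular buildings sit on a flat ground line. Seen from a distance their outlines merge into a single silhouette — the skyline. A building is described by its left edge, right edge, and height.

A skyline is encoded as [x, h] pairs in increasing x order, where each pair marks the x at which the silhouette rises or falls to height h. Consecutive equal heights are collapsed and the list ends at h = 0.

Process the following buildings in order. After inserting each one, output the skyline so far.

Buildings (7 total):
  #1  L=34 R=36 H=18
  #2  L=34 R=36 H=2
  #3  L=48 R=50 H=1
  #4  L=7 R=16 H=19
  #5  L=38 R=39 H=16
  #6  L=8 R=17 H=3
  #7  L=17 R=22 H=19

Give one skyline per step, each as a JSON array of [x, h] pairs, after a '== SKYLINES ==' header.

== SKYLINES ==
[[34,18],[36,0]]
[[34,18],[36,0]]
[[34,18],[36,0],[48,1],[50,0]]
[[7,19],[16,0],[34,18],[36,0],[48,1],[50,0]]
[[7,19],[16,0],[34,18],[36,0],[38,16],[39,0],[48,1],[50,0]]
[[7,19],[16,3],[17,0],[34,18],[36,0],[38,16],[39,0],[48,1],[50,0]]
[[7,19],[16,3],[17,19],[22,0],[34,18],[36,0],[38,16],[39,0],[48,1],[50,0]]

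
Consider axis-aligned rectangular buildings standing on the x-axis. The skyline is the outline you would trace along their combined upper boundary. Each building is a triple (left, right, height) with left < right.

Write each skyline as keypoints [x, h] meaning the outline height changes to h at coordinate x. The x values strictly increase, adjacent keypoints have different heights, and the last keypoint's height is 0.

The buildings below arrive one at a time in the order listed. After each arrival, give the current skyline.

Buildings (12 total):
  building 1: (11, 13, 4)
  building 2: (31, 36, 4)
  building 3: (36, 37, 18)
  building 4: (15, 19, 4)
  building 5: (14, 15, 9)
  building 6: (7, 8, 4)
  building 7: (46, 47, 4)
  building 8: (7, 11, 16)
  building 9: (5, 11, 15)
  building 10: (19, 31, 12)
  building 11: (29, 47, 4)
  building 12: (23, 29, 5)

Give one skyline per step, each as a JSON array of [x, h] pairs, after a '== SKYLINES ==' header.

== SKYLINES ==
[[11,4],[13,0]]
[[11,4],[13,0],[31,4],[36,0]]
[[11,4],[13,0],[31,4],[36,18],[37,0]]
[[11,4],[13,0],[15,4],[19,0],[31,4],[36,18],[37,0]]
[[11,4],[13,0],[14,9],[15,4],[19,0],[31,4],[36,18],[37,0]]
[[7,4],[8,0],[11,4],[13,0],[14,9],[15,4],[19,0],[31,4],[36,18],[37,0]]
[[7,4],[8,0],[11,4],[13,0],[14,9],[15,4],[19,0],[31,4],[36,18],[37,0],[46,4],[47,0]]
[[7,16],[11,4],[13,0],[14,9],[15,4],[19,0],[31,4],[36,18],[37,0],[46,4],[47,0]]
[[5,15],[7,16],[11,4],[13,0],[14,9],[15,4],[19,0],[31,4],[36,18],[37,0],[46,4],[47,0]]
[[5,15],[7,16],[11,4],[13,0],[14,9],[15,4],[19,12],[31,4],[36,18],[37,0],[46,4],[47,0]]
[[5,15],[7,16],[11,4],[13,0],[14,9],[15,4],[19,12],[31,4],[36,18],[37,4],[47,0]]
[[5,15],[7,16],[11,4],[13,0],[14,9],[15,4],[19,12],[31,4],[36,18],[37,4],[47,0]]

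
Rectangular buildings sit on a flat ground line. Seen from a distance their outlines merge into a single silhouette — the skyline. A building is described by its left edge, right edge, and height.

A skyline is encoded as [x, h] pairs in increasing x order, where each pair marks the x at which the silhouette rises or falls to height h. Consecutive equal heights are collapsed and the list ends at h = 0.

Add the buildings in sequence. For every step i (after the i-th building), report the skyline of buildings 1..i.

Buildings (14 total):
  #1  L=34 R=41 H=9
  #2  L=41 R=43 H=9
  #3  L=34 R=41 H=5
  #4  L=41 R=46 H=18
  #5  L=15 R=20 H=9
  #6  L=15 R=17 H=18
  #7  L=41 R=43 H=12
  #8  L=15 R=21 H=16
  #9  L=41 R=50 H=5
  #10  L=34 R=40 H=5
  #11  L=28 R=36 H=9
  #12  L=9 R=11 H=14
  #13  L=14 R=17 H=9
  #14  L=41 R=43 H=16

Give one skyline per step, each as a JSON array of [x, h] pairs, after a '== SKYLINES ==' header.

== SKYLINES ==
[[34,9],[41,0]]
[[34,9],[43,0]]
[[34,9],[43,0]]
[[34,9],[41,18],[46,0]]
[[15,9],[20,0],[34,9],[41,18],[46,0]]
[[15,18],[17,9],[20,0],[34,9],[41,18],[46,0]]
[[15,18],[17,9],[20,0],[34,9],[41,18],[46,0]]
[[15,18],[17,16],[21,0],[34,9],[41,18],[46,0]]
[[15,18],[17,16],[21,0],[34,9],[41,18],[46,5],[50,0]]
[[15,18],[17,16],[21,0],[34,9],[41,18],[46,5],[50,0]]
[[15,18],[17,16],[21,0],[28,9],[41,18],[46,5],[50,0]]
[[9,14],[11,0],[15,18],[17,16],[21,0],[28,9],[41,18],[46,5],[50,0]]
[[9,14],[11,0],[14,9],[15,18],[17,16],[21,0],[28,9],[41,18],[46,5],[50,0]]
[[9,14],[11,0],[14,9],[15,18],[17,16],[21,0],[28,9],[41,18],[46,5],[50,0]]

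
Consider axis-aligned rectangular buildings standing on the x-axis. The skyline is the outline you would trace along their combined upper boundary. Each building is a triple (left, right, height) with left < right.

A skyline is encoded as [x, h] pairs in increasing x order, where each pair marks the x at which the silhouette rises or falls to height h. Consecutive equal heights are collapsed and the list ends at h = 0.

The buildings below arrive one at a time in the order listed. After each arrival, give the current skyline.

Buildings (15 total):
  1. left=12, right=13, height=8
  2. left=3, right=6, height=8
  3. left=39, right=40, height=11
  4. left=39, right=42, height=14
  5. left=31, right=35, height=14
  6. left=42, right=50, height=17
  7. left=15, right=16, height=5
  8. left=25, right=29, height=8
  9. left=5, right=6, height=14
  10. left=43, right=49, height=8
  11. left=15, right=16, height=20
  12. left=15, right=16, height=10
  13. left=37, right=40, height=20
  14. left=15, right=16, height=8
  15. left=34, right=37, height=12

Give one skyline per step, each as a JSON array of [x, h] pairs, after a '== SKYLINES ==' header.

== SKYLINES ==
[[12,8],[13,0]]
[[3,8],[6,0],[12,8],[13,0]]
[[3,8],[6,0],[12,8],[13,0],[39,11],[40,0]]
[[3,8],[6,0],[12,8],[13,0],[39,14],[42,0]]
[[3,8],[6,0],[12,8],[13,0],[31,14],[35,0],[39,14],[42,0]]
[[3,8],[6,0],[12,8],[13,0],[31,14],[35,0],[39,14],[42,17],[50,0]]
[[3,8],[6,0],[12,8],[13,0],[15,5],[16,0],[31,14],[35,0],[39,14],[42,17],[50,0]]
[[3,8],[6,0],[12,8],[13,0],[15,5],[16,0],[25,8],[29,0],[31,14],[35,0],[39,14],[42,17],[50,0]]
[[3,8],[5,14],[6,0],[12,8],[13,0],[15,5],[16,0],[25,8],[29,0],[31,14],[35,0],[39,14],[42,17],[50,0]]
[[3,8],[5,14],[6,0],[12,8],[13,0],[15,5],[16,0],[25,8],[29,0],[31,14],[35,0],[39,14],[42,17],[50,0]]
[[3,8],[5,14],[6,0],[12,8],[13,0],[15,20],[16,0],[25,8],[29,0],[31,14],[35,0],[39,14],[42,17],[50,0]]
[[3,8],[5,14],[6,0],[12,8],[13,0],[15,20],[16,0],[25,8],[29,0],[31,14],[35,0],[39,14],[42,17],[50,0]]
[[3,8],[5,14],[6,0],[12,8],[13,0],[15,20],[16,0],[25,8],[29,0],[31,14],[35,0],[37,20],[40,14],[42,17],[50,0]]
[[3,8],[5,14],[6,0],[12,8],[13,0],[15,20],[16,0],[25,8],[29,0],[31,14],[35,0],[37,20],[40,14],[42,17],[50,0]]
[[3,8],[5,14],[6,0],[12,8],[13,0],[15,20],[16,0],[25,8],[29,0],[31,14],[35,12],[37,20],[40,14],[42,17],[50,0]]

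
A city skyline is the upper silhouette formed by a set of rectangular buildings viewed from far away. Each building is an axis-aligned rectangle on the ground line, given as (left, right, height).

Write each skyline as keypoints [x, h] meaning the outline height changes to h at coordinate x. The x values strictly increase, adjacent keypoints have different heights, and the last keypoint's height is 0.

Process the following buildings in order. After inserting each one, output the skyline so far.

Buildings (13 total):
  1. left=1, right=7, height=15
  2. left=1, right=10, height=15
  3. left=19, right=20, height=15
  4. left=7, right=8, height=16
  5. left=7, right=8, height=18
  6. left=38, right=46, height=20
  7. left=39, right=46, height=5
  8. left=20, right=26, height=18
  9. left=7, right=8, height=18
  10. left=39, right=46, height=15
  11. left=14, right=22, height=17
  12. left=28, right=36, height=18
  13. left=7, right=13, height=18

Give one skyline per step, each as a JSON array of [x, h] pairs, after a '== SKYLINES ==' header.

== SKYLINES ==
[[1,15],[7,0]]
[[1,15],[10,0]]
[[1,15],[10,0],[19,15],[20,0]]
[[1,15],[7,16],[8,15],[10,0],[19,15],[20,0]]
[[1,15],[7,18],[8,15],[10,0],[19,15],[20,0]]
[[1,15],[7,18],[8,15],[10,0],[19,15],[20,0],[38,20],[46,0]]
[[1,15],[7,18],[8,15],[10,0],[19,15],[20,0],[38,20],[46,0]]
[[1,15],[7,18],[8,15],[10,0],[19,15],[20,18],[26,0],[38,20],[46,0]]
[[1,15],[7,18],[8,15],[10,0],[19,15],[20,18],[26,0],[38,20],[46,0]]
[[1,15],[7,18],[8,15],[10,0],[19,15],[20,18],[26,0],[38,20],[46,0]]
[[1,15],[7,18],[8,15],[10,0],[14,17],[20,18],[26,0],[38,20],[46,0]]
[[1,15],[7,18],[8,15],[10,0],[14,17],[20,18],[26,0],[28,18],[36,0],[38,20],[46,0]]
[[1,15],[7,18],[13,0],[14,17],[20,18],[26,0],[28,18],[36,0],[38,20],[46,0]]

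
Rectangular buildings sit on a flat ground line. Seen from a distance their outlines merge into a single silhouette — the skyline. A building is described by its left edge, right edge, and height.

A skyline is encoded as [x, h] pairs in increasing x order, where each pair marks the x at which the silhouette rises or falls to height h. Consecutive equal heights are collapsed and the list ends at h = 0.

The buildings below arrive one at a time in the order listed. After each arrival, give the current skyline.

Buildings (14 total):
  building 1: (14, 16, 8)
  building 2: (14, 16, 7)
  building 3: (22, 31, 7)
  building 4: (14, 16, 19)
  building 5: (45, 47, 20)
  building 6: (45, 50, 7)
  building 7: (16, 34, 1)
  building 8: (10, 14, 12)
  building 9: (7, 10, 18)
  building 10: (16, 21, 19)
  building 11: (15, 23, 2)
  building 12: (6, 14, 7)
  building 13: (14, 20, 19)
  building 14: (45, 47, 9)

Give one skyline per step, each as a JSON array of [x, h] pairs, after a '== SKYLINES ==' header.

== SKYLINES ==
[[14,8],[16,0]]
[[14,8],[16,0]]
[[14,8],[16,0],[22,7],[31,0]]
[[14,19],[16,0],[22,7],[31,0]]
[[14,19],[16,0],[22,7],[31,0],[45,20],[47,0]]
[[14,19],[16,0],[22,7],[31,0],[45,20],[47,7],[50,0]]
[[14,19],[16,1],[22,7],[31,1],[34,0],[45,20],[47,7],[50,0]]
[[10,12],[14,19],[16,1],[22,7],[31,1],[34,0],[45,20],[47,7],[50,0]]
[[7,18],[10,12],[14,19],[16,1],[22,7],[31,1],[34,0],[45,20],[47,7],[50,0]]
[[7,18],[10,12],[14,19],[21,1],[22,7],[31,1],[34,0],[45,20],[47,7],[50,0]]
[[7,18],[10,12],[14,19],[21,2],[22,7],[31,1],[34,0],[45,20],[47,7],[50,0]]
[[6,7],[7,18],[10,12],[14,19],[21,2],[22,7],[31,1],[34,0],[45,20],[47,7],[50,0]]
[[6,7],[7,18],[10,12],[14,19],[21,2],[22,7],[31,1],[34,0],[45,20],[47,7],[50,0]]
[[6,7],[7,18],[10,12],[14,19],[21,2],[22,7],[31,1],[34,0],[45,20],[47,7],[50,0]]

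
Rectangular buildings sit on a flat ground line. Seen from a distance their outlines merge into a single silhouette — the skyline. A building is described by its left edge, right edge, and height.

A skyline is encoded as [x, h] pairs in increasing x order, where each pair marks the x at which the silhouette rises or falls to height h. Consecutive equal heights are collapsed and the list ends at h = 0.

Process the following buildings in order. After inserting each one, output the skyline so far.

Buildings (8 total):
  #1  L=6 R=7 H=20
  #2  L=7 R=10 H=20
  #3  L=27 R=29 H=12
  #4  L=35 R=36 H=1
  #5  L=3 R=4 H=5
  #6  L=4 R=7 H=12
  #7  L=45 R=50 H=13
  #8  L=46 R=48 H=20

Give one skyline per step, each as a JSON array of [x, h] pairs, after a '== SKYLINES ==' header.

== SKYLINES ==
[[6,20],[7,0]]
[[6,20],[10,0]]
[[6,20],[10,0],[27,12],[29,0]]
[[6,20],[10,0],[27,12],[29,0],[35,1],[36,0]]
[[3,5],[4,0],[6,20],[10,0],[27,12],[29,0],[35,1],[36,0]]
[[3,5],[4,12],[6,20],[10,0],[27,12],[29,0],[35,1],[36,0]]
[[3,5],[4,12],[6,20],[10,0],[27,12],[29,0],[35,1],[36,0],[45,13],[50,0]]
[[3,5],[4,12],[6,20],[10,0],[27,12],[29,0],[35,1],[36,0],[45,13],[46,20],[48,13],[50,0]]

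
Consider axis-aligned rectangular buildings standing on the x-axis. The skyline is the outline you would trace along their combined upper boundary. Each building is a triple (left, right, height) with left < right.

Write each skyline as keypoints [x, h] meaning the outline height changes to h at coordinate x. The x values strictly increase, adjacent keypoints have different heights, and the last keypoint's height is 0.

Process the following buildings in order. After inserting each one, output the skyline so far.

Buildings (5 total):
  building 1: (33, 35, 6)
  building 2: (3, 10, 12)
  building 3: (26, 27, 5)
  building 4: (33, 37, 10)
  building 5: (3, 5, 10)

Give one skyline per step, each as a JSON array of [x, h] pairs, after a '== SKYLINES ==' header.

== SKYLINES ==
[[33,6],[35,0]]
[[3,12],[10,0],[33,6],[35,0]]
[[3,12],[10,0],[26,5],[27,0],[33,6],[35,0]]
[[3,12],[10,0],[26,5],[27,0],[33,10],[37,0]]
[[3,12],[10,0],[26,5],[27,0],[33,10],[37,0]]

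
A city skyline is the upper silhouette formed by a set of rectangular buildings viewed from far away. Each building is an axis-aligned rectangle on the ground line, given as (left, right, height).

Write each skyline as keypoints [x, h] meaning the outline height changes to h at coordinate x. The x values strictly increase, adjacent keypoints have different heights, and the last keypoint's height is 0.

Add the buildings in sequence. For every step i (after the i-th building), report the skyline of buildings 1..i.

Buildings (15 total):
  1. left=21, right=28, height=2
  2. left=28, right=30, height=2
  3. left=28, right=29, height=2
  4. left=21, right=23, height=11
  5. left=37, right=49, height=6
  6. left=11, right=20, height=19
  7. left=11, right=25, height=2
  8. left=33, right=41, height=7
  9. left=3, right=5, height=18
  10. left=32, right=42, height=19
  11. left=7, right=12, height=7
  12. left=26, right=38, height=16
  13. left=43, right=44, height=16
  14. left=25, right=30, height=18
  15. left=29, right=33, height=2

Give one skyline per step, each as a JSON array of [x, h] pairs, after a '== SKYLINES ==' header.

== SKYLINES ==
[[21,2],[28,0]]
[[21,2],[30,0]]
[[21,2],[30,0]]
[[21,11],[23,2],[30,0]]
[[21,11],[23,2],[30,0],[37,6],[49,0]]
[[11,19],[20,0],[21,11],[23,2],[30,0],[37,6],[49,0]]
[[11,19],[20,2],[21,11],[23,2],[30,0],[37,6],[49,0]]
[[11,19],[20,2],[21,11],[23,2],[30,0],[33,7],[41,6],[49,0]]
[[3,18],[5,0],[11,19],[20,2],[21,11],[23,2],[30,0],[33,7],[41,6],[49,0]]
[[3,18],[5,0],[11,19],[20,2],[21,11],[23,2],[30,0],[32,19],[42,6],[49,0]]
[[3,18],[5,0],[7,7],[11,19],[20,2],[21,11],[23,2],[30,0],[32,19],[42,6],[49,0]]
[[3,18],[5,0],[7,7],[11,19],[20,2],[21,11],[23,2],[26,16],[32,19],[42,6],[49,0]]
[[3,18],[5,0],[7,7],[11,19],[20,2],[21,11],[23,2],[26,16],[32,19],[42,6],[43,16],[44,6],[49,0]]
[[3,18],[5,0],[7,7],[11,19],[20,2],[21,11],[23,2],[25,18],[30,16],[32,19],[42,6],[43,16],[44,6],[49,0]]
[[3,18],[5,0],[7,7],[11,19],[20,2],[21,11],[23,2],[25,18],[30,16],[32,19],[42,6],[43,16],[44,6],[49,0]]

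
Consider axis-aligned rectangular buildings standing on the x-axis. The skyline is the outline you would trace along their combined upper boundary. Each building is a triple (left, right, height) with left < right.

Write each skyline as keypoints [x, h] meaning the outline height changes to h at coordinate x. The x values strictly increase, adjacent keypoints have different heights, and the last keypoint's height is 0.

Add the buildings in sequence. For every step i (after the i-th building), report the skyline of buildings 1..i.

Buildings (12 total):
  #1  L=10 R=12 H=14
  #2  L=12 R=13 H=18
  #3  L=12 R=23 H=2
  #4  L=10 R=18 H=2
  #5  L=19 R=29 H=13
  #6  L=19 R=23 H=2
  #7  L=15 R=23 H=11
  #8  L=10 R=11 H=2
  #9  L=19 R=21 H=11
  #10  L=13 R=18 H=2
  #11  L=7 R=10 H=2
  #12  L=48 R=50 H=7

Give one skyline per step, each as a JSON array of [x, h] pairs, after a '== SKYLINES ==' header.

== SKYLINES ==
[[10,14],[12,0]]
[[10,14],[12,18],[13,0]]
[[10,14],[12,18],[13,2],[23,0]]
[[10,14],[12,18],[13,2],[23,0]]
[[10,14],[12,18],[13,2],[19,13],[29,0]]
[[10,14],[12,18],[13,2],[19,13],[29,0]]
[[10,14],[12,18],[13,2],[15,11],[19,13],[29,0]]
[[10,14],[12,18],[13,2],[15,11],[19,13],[29,0]]
[[10,14],[12,18],[13,2],[15,11],[19,13],[29,0]]
[[10,14],[12,18],[13,2],[15,11],[19,13],[29,0]]
[[7,2],[10,14],[12,18],[13,2],[15,11],[19,13],[29,0]]
[[7,2],[10,14],[12,18],[13,2],[15,11],[19,13],[29,0],[48,7],[50,0]]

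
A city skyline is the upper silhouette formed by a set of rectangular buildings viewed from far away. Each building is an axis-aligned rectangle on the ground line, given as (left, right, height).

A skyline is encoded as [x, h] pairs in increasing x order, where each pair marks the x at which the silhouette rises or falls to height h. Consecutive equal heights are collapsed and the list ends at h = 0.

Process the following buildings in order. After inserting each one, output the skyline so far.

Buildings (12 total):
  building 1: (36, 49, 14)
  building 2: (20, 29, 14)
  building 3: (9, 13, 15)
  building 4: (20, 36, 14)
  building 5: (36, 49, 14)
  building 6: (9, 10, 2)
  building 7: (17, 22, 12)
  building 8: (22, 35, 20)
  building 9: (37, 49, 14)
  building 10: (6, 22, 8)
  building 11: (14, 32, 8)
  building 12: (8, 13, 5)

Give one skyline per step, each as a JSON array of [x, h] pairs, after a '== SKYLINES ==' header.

== SKYLINES ==
[[36,14],[49,0]]
[[20,14],[29,0],[36,14],[49,0]]
[[9,15],[13,0],[20,14],[29,0],[36,14],[49,0]]
[[9,15],[13,0],[20,14],[49,0]]
[[9,15],[13,0],[20,14],[49,0]]
[[9,15],[13,0],[20,14],[49,0]]
[[9,15],[13,0],[17,12],[20,14],[49,0]]
[[9,15],[13,0],[17,12],[20,14],[22,20],[35,14],[49,0]]
[[9,15],[13,0],[17,12],[20,14],[22,20],[35,14],[49,0]]
[[6,8],[9,15],[13,8],[17,12],[20,14],[22,20],[35,14],[49,0]]
[[6,8],[9,15],[13,8],[17,12],[20,14],[22,20],[35,14],[49,0]]
[[6,8],[9,15],[13,8],[17,12],[20,14],[22,20],[35,14],[49,0]]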